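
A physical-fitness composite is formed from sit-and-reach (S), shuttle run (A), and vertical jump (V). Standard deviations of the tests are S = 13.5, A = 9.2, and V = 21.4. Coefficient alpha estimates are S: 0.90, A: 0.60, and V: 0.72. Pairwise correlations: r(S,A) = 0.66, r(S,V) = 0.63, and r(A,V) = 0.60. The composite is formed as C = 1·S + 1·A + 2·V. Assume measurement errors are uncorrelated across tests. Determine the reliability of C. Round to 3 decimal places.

Var(C) = 13.5² + 9.2² + 2²·21.4² + 2·[13.5·9.2·0.66 + 2·13.5·21.4·0.63 + 2·9.2·21.4·0.60] = 2098.73 + 1364.48 = 3463.21.
With uncorrelated errors the cross-covariances are all true-score covariance, so they carry over unchanged; only the diagonal terms shrink to ρᵢσᵢ².
True-score variance = [13.5²·0.90 + 9.2²·0.60 + 2²·21.4²·0.72] + 1364.48 = 1533.73 + 1364.48 = 2898.22.
Reliability = 2898.22 / 3463.21 = 0.837.

0.837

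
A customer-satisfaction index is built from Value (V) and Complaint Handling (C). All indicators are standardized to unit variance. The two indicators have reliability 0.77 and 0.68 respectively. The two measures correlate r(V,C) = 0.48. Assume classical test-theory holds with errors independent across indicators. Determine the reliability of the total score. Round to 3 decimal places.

Var(V+C) = 2 + 2·[0.48] = 2 + 0.96 = 2.96.
Because errors are independent across components, Cov(Tᵢ,Tⱼ) = Cov(Xᵢ,Xⱼ); the off-diagonal part of the true-score variance is the same as above.
True-score variance = [0.77 + 0.68] + 0.96 = 1.45 + 0.96 = 2.41.
Reliability = 2.41 / 2.96 = 0.814.

0.814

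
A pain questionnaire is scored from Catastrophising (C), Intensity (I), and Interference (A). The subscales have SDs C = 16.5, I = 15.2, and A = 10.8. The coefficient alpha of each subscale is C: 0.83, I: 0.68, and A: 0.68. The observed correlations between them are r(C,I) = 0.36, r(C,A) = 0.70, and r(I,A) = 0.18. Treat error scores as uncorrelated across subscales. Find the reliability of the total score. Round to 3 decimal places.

0.858

Var(C+I+A) = 16.5² + 15.2² + 10.8² + 2·[16.5·15.2·0.36 + 16.5·10.8·0.70 + 15.2·10.8·0.18] = 619.93 + 489.154 = 1109.08.
With uncorrelated errors the cross-covariances are all true-score covariance, so they carry over unchanged; only the diagonal terms shrink to ρᵢσᵢ².
True-score variance = [16.5²·0.83 + 15.2²·0.68 + 10.8²·0.68] + 489.154 = 462.39 + 489.154 = 951.543.
Reliability = 951.543 / 1109.08 = 0.858.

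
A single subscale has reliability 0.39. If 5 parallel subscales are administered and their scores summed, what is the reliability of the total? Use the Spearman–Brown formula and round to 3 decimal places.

ρ_k = kρ / (1 + (k−1)ρ) = 5·0.39 / (1 + 4·0.39) = 1.950 / 2.560 = 0.762.

0.762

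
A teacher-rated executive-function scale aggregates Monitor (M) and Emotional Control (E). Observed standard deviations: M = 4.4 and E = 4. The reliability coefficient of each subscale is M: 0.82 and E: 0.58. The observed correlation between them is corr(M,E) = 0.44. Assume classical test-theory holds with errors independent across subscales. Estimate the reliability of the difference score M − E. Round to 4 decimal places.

0.4865

Var(M−E) = 4.4² + 4² − 2·4.4·4·0.44 = 35.36 − 15.488 = 19.872.
With uncorrelated errors the cross-covariances are all true-score covariance, so they carry over unchanged; only the diagonal terms shrink to ρᵢσᵢ².
True-score variance = [4.4²·0.82 + 4²·0.58] − 15.488 = 25.1552 − 15.488 = 9.6672.
Reliability = 9.6672 / 19.872 = 0.4865.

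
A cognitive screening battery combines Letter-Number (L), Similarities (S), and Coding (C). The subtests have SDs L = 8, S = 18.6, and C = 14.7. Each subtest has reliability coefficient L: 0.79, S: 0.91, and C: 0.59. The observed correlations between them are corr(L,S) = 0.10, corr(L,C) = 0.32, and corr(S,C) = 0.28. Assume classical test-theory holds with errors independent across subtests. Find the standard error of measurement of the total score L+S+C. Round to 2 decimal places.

Var(total) = 626.05 + 258.139 = 884.189.
True-score variance = 492.877 + 258.139 = 751.016, so reliability = 0.8494.
Error variance = 884.189 − 751.016 = 133.173; SEM = √133.173 = 11.54.

11.54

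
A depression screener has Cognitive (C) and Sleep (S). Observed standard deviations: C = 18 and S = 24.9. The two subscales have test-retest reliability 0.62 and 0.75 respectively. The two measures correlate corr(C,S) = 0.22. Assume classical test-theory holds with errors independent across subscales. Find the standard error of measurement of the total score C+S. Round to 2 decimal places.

16.68

Var(total) = 944.01 + 197.208 = 1141.22.
True-score variance = 665.887 + 197.208 = 863.095, so reliability = 0.7563.
Error variance = 1141.22 − 863.095 = 278.122; SEM = √278.122 = 16.68.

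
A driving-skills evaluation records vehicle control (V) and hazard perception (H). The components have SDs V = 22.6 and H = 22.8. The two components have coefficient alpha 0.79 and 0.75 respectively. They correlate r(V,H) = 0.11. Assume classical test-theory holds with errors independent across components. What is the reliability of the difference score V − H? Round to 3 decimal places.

0.741

Var(V−H) = 22.6² + 22.8² − 2·22.6·22.8·0.11 = 1030.6 − 113.362 = 917.238.
Because errors are independent across components, Cov(Tᵢ,Tⱼ) = Cov(Xᵢ,Xⱼ); the off-diagonal part of the true-score variance is the same as above.
True-score variance = [22.6²·0.79 + 22.8²·0.75] − 113.362 = 793.38 − 113.362 = 680.019.
Reliability = 680.019 / 917.238 = 0.741.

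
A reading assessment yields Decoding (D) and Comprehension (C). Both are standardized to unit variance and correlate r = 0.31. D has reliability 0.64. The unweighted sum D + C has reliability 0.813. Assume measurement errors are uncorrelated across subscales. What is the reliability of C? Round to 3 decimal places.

Var(D+C) = 2 + 2·0.31 = 2.620.
True-score variance = ρ_D + ρ_C + 2·0.31, so 0.813 = (0.64 + ρ_C + 0.62) / 2.620.
ρ_C = 0.813·2.620 − 0.64 − 0.62 = 0.870.

0.870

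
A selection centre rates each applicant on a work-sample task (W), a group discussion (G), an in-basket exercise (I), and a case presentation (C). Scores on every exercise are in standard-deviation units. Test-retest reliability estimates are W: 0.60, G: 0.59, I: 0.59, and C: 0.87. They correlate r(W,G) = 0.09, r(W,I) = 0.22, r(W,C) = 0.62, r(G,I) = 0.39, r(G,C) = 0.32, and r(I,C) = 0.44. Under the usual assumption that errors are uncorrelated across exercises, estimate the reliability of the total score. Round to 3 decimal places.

Var(W+G+I+C) = 4 + 2·[0.09 + 0.22 + 0.62 + 0.39 + 0.32 + 0.44] = 4 + 4.16 = 8.16.
Under uncorrelated errors the observed covariances equal the true-score covariances, so only the own-variance terms attenuate.
True-score variance = [0.60 + 0.59 + 0.59 + 0.87] + 4.16 = 2.65 + 4.16 = 6.81.
Reliability = 6.81 / 8.16 = 0.835.

0.835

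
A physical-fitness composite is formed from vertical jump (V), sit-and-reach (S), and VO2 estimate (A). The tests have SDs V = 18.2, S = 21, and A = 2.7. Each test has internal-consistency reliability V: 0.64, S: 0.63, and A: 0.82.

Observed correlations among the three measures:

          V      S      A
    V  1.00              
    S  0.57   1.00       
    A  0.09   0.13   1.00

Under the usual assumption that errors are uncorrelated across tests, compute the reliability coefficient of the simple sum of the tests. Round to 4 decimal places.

Var(V+S+A) = 18.2² + 21² + 2.7² + 2·[18.2·21·0.57 + 18.2·2.7·0.09 + 21·2.7·0.13] = 779.53 + 459.295 = 1238.83.
Under uncorrelated errors the observed covariances equal the true-score covariances, so only the own-variance terms attenuate.
True-score variance = [18.2²·0.64 + 21²·0.63 + 2.7²·0.82] + 459.295 = 495.801 + 459.295 = 955.097.
Reliability = 955.097 / 1238.83 = 0.7710.

0.7710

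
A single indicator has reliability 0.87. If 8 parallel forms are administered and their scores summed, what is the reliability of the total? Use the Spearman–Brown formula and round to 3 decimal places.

0.982

ρ_k = kρ / (1 + (k−1)ρ) = 8·0.87 / (1 + 7·0.87) = 6.960 / 7.090 = 0.982.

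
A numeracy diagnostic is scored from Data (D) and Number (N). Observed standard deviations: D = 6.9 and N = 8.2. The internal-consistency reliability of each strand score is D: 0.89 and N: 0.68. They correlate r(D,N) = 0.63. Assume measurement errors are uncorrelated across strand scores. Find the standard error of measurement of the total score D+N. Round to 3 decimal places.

5.172

Var(total) = 114.85 + 71.2908 = 186.141.
True-score variance = 88.0961 + 71.2908 = 159.387, so reliability = 0.8563.
Error variance = 186.141 − 159.387 = 26.7539; SEM = √26.7539 = 5.172.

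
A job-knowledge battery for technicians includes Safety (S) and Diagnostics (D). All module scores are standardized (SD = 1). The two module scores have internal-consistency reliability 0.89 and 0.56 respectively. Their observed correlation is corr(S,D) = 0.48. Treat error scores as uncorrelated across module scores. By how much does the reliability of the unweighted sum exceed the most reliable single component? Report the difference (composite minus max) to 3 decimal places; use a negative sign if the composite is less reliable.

Var(sum) = 2 + 0.96 = 2.96; true-score variance = 1.45 + 0.96 = 2.41; composite reliability = 0.8142.
Max component reliability = 0.8900.
Difference = 0.8142 − 0.8900 = -0.076.

-0.076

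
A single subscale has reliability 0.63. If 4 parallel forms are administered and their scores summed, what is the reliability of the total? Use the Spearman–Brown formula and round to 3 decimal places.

ρ_k = kρ / (1 + (k−1)ρ) = 4·0.63 / (1 + 3·0.63) = 2.520 / 2.890 = 0.872.

0.872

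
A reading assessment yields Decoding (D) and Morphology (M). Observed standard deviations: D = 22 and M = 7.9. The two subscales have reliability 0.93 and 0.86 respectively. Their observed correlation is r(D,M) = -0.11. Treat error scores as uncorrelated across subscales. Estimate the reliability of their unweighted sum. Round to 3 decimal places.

Var(D+M) = 22² + 7.9² + 2·[22·7.9·(-0.11)] = 546.41 − 38.236 = 508.174.
Because errors are independent across components, Cov(Tᵢ,Tⱼ) = Cov(Xᵢ,Xⱼ); the off-diagonal part of the true-score variance is the same as above.
True-score variance = [22²·0.93 + 7.9²·0.86] − 38.236 = 503.793 − 38.236 = 465.557.
Reliability = 465.557 / 508.174 = 0.916.

0.916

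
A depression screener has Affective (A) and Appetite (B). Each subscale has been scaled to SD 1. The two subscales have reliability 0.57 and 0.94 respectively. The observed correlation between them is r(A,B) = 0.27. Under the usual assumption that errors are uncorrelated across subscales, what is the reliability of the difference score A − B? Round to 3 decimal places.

Var(A−B) = 1 + 1 − 2·0.27 = 2 − 0.54 = 1.46.
With uncorrelated errors the cross-covariances are all true-score covariance, so they carry over unchanged; only the diagonal terms shrink to ρᵢσᵢ².
True-score variance = [0.57 + 0.94] − 0.54 = 1.51 − 0.54 = 0.97.
Reliability = 0.97 / 1.46 = 0.664.

0.664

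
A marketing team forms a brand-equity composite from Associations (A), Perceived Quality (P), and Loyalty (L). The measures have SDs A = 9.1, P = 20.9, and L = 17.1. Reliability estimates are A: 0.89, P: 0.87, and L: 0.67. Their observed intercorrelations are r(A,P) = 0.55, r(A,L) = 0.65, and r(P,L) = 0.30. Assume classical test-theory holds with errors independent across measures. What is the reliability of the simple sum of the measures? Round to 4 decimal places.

0.8871

Var(A+P+L) = 9.1² + 20.9² + 17.1² + 2·[9.1·20.9·0.55 + 9.1·17.1·0.65 + 20.9·17.1·0.30] = 812.03 + 625.936 = 1437.97.
Under uncorrelated errors the observed covariances equal the true-score covariances, so only the own-variance terms attenuate.
True-score variance = [9.1²·0.89 + 20.9²·0.87 + 17.1²·0.67] + 625.936 = 649.64 + 625.936 = 1275.58.
Reliability = 1275.58 / 1437.97 = 0.8871.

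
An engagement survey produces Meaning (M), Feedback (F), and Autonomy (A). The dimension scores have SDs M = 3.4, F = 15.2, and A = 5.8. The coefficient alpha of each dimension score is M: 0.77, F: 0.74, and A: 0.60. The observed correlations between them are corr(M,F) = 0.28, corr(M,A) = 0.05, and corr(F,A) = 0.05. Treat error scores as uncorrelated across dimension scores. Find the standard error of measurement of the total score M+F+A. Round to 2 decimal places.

Var(total) = 276.24 + 39.7288 = 315.969.
True-score variance = 200.055 + 39.7288 = 239.784, so reliability = 0.7589.
Error variance = 315.969 − 239.784 = 76.1852; SEM = √76.1852 = 8.73.

8.73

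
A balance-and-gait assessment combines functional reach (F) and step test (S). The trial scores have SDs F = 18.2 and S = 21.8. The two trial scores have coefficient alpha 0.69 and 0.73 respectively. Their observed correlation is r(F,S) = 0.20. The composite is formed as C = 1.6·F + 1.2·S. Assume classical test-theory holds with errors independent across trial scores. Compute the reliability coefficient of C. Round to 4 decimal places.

0.7563

Var(C) = 1.6²·18.2² + 1.2²·21.8² + 2·[1.92·18.2·21.8·0.20] = 1532.32 + 304.712 = 1837.03.
Under uncorrelated errors the observed covariances equal the true-score covariances, so only the own-variance terms attenuate.
True-score variance = [1.6²·18.2²·0.69 + 1.2²·21.8²·0.73] + 304.712 = 1084.67 + 304.712 = 1389.39.
Reliability = 1389.39 / 1837.03 = 0.7563.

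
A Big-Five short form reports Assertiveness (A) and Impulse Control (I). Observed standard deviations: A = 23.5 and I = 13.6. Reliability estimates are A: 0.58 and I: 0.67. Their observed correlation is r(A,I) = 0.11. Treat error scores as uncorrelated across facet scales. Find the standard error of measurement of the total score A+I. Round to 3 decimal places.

Var(total) = 737.21 + 70.312 = 807.522.
True-score variance = 444.228 + 70.312 = 514.54, so reliability = 0.6372.
Error variance = 807.522 − 514.54 = 292.982; SEM = √292.982 = 17.117.

17.117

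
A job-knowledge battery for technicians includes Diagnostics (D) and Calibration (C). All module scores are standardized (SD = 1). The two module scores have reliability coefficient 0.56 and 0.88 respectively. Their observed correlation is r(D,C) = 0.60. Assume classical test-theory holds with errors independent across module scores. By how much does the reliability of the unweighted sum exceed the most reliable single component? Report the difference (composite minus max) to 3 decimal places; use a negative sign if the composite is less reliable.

-0.055

Var(sum) = 2 + 1.2 = 3.2; true-score variance = 1.44 + 1.2 = 2.64; composite reliability = 0.8250.
Max component reliability = 0.8800.
Difference = 0.8250 − 0.8800 = -0.055.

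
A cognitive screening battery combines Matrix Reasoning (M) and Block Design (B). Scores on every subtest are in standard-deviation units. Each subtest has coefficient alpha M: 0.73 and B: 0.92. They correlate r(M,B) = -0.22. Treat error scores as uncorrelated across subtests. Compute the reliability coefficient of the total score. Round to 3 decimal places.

Var(M+B) = 2 + 2·[(-0.22)] = 2 − 0.44 = 1.56.
With uncorrelated errors the cross-covariances are all true-score covariance, so they carry over unchanged; only the diagonal terms shrink to ρᵢσᵢ².
True-score variance = [0.73 + 0.92] − 0.44 = 1.65 − 0.44 = 1.21.
Reliability = 1.21 / 1.56 = 0.776.

0.776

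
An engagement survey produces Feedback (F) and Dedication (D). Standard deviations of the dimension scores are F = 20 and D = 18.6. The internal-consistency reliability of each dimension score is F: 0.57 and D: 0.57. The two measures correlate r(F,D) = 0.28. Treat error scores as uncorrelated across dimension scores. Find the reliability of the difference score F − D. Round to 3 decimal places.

0.403

Var(F−D) = 20² + 18.6² − 2·20·18.6·0.28 = 745.96 − 208.32 = 537.64.
Because errors are independent across components, Cov(Tᵢ,Tⱼ) = Cov(Xᵢ,Xⱼ); the off-diagonal part of the true-score variance is the same as above.
True-score variance = [20²·0.57 + 18.6²·0.57] − 208.32 = 425.197 − 208.32 = 216.877.
Reliability = 216.877 / 537.64 = 0.403.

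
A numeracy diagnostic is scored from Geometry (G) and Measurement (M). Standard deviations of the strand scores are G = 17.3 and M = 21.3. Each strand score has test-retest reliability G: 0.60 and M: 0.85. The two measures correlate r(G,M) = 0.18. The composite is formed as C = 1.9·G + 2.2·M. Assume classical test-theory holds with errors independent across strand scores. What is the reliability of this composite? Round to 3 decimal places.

Var(C) = 1.9²·17.3² + 2.2²·21.3² + 2·[4.18·17.3·21.3·0.18] = 3276.3 + 554.504 = 3830.8.
Because errors are independent across components, Cov(Tᵢ,Tⱼ) = Cov(Xᵢ,Xⱼ); the off-diagonal part of the true-score variance is the same as above.
True-score variance = [1.9²·17.3²·0.60 + 2.2²·21.3²·0.85] + 554.504 = 2514.74 + 554.504 = 3069.25.
Reliability = 3069.25 / 3830.8 = 0.801.

0.801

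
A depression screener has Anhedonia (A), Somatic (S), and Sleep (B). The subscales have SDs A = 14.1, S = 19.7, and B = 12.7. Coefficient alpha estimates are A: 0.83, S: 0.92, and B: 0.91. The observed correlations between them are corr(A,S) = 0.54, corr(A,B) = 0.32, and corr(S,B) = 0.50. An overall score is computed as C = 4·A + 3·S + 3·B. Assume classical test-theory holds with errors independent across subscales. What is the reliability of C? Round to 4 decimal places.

Var(C) = 4²·14.1² + 3²·19.7² + 3²·12.7² + 2·[12·14.1·19.7·0.54 + 12·14.1·12.7·0.32 + 9·19.7·12.7·0.50] = 8125.38 + 7226.87 = 15352.2.
With uncorrelated errors the cross-covariances are all true-score covariance, so they carry over unchanged; only the diagonal terms shrink to ρᵢσᵢ².
True-score variance = [4²·14.1²·0.83 + 3²·19.7²·0.92 + 3²·12.7²·0.91] + 7226.87 = 7174.55 + 7226.87 = 14401.4.
Reliability = 14401.4 / 15352.2 = 0.9381.

0.9381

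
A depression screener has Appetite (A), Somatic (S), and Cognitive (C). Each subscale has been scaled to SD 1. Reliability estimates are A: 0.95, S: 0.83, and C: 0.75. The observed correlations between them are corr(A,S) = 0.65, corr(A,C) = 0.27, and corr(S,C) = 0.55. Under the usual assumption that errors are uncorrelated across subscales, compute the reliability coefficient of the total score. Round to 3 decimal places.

Var(A+S+C) = 3 + 2·[0.65 + 0.27 + 0.55] = 3 + 2.94 = 5.94.
Under uncorrelated errors the observed covariances equal the true-score covariances, so only the own-variance terms attenuate.
True-score variance = [0.95 + 0.83 + 0.75] + 2.94 = 2.53 + 2.94 = 5.47.
Reliability = 5.47 / 5.94 = 0.921.

0.921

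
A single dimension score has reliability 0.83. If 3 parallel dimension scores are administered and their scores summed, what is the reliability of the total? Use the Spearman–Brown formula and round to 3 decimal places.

ρ_k = kρ / (1 + (k−1)ρ) = 3·0.83 / (1 + 2·0.83) = 2.490 / 2.660 = 0.936.

0.936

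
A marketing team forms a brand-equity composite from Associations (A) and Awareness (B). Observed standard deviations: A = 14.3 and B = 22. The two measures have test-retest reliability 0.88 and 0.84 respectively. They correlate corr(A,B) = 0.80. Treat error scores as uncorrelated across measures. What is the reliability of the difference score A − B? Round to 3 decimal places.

Var(A−B) = 14.3² + 22² − 2·14.3·22·0.80 = 688.49 − 503.36 = 185.13.
With uncorrelated errors the cross-covariances are all true-score covariance, so they carry over unchanged; only the diagonal terms shrink to ρᵢσᵢ².
True-score variance = [14.3²·0.88 + 22²·0.84] − 503.36 = 586.511 − 503.36 = 83.1512.
Reliability = 83.1512 / 185.13 = 0.449.

0.449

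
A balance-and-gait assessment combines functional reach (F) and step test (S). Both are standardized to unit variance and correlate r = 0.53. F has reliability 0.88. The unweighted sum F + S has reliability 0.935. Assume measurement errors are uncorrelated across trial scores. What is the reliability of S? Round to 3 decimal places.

0.921

Var(F+S) = 2 + 2·0.53 = 3.060.
True-score variance = ρ_F + ρ_S + 2·0.53, so 0.935 = (0.88 + ρ_S + 1.06) / 3.060.
ρ_S = 0.935·3.060 − 0.88 − 1.06 = 0.921.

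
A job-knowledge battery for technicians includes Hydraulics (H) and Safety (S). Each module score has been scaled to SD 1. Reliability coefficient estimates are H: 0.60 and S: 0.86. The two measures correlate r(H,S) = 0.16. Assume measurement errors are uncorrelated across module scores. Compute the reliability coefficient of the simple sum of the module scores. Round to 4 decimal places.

Var(H+S) = 2 + 2·[0.16] = 2 + 0.32 = 2.32.
Under uncorrelated errors the observed covariances equal the true-score covariances, so only the own-variance terms attenuate.
True-score variance = [0.60 + 0.86] + 0.32 = 1.46 + 0.32 = 1.78.
Reliability = 1.78 / 2.32 = 0.7672.

0.7672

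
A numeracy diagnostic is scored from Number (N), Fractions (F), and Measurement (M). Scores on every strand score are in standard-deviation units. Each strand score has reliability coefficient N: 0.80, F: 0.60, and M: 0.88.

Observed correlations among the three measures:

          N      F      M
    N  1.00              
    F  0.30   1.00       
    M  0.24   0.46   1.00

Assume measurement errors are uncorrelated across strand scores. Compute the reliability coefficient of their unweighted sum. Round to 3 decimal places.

0.856

Var(N+F+M) = 3 + 2·[0.30 + 0.24 + 0.46] = 3 + 2 = 5.
With uncorrelated errors the cross-covariances are all true-score covariance, so they carry over unchanged; only the diagonal terms shrink to ρᵢσᵢ².
True-score variance = [0.80 + 0.60 + 0.88] + 2 = 2.28 + 2 = 4.28.
Reliability = 4.28 / 5 = 0.856.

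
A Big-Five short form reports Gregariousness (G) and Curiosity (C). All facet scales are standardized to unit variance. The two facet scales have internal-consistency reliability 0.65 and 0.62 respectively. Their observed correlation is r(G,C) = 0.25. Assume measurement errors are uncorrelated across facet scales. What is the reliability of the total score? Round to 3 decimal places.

Var(G+C) = 2 + 2·[0.25] = 2 + 0.5 = 2.5.
Under uncorrelated errors the observed covariances equal the true-score covariances, so only the own-variance terms attenuate.
True-score variance = [0.65 + 0.62] + 0.5 = 1.27 + 0.5 = 1.77.
Reliability = 1.77 / 2.5 = 0.708.

0.708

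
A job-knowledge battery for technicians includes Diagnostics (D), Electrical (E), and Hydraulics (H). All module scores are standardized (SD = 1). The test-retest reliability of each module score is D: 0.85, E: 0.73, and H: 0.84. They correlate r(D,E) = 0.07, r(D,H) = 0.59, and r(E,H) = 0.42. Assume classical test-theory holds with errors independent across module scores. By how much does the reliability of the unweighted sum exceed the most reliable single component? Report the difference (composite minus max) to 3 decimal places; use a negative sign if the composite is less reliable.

Var(sum) = 3 + 2.16 = 5.16; true-score variance = 2.42 + 2.16 = 4.58; composite reliability = 0.8876.
Max component reliability = 0.8500.
Difference = 0.8876 − 0.8500 = 0.038.

0.038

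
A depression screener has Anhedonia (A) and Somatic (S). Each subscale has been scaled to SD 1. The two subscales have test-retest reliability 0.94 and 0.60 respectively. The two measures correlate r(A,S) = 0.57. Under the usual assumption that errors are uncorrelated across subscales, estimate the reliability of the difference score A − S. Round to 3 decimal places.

Var(A−S) = 1 + 1 − 2·0.57 = 2 − 1.14 = 0.86.
Under uncorrelated errors the observed covariances equal the true-score covariances, so only the own-variance terms attenuate.
True-score variance = [0.94 + 0.60] − 1.14 = 1.54 − 1.14 = 0.4.
Reliability = 0.4 / 0.86 = 0.465.

0.465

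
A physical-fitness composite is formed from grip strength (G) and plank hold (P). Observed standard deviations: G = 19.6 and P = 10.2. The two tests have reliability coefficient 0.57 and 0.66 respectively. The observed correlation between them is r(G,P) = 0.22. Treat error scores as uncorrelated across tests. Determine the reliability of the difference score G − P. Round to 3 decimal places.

Var(G−P) = 19.6² + 10.2² − 2·19.6·10.2·0.22 = 488.2 − 87.9648 = 400.235.
Under uncorrelated errors the observed covariances equal the true-score covariances, so only the own-variance terms attenuate.
True-score variance = [19.6²·0.57 + 10.2²·0.66] − 87.9648 = 287.638 − 87.9648 = 199.673.
Reliability = 199.673 / 400.235 = 0.499.

0.499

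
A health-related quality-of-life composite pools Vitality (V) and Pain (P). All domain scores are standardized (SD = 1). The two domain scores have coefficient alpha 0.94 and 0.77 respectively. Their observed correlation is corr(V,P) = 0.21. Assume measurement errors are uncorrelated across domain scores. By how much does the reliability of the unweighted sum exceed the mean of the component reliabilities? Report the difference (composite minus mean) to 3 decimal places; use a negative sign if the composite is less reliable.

Var(sum) = 2 + 0.42 = 2.42; true-score variance = 1.71 + 0.42 = 2.13; composite reliability = 0.8802.
Mean component reliability = 0.8550.
Difference = 0.8802 − 0.8550 = 0.025.

0.025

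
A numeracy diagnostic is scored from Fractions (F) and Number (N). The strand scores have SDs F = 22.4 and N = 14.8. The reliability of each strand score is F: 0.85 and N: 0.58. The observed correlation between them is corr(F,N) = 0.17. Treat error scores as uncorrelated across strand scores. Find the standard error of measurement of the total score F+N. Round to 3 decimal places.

12.933

Var(total) = 720.8 + 112.717 = 833.517.
True-score variance = 553.539 + 112.717 = 666.256, so reliability = 0.7993.
Error variance = 833.517 − 666.256 = 167.261; SEM = √167.261 = 12.933.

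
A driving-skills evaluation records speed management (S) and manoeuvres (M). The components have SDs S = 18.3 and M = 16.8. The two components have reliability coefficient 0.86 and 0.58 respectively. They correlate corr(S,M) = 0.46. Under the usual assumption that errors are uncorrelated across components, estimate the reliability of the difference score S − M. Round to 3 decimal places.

0.505

Var(S−M) = 18.3² + 16.8² − 2·18.3·16.8·0.46 = 617.13 − 282.845 = 334.285.
Because errors are independent across components, Cov(Tᵢ,Tⱼ) = Cov(Xᵢ,Xⱼ); the off-diagonal part of the true-score variance is the same as above.
True-score variance = [18.3²·0.86 + 16.8²·0.58] − 282.845 = 451.705 − 282.845 = 168.86.
Reliability = 168.86 / 334.285 = 0.505.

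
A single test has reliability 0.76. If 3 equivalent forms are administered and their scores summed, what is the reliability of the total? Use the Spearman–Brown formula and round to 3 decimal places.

0.905

ρ_k = kρ / (1 + (k−1)ρ) = 3·0.76 / (1 + 2·0.76) = 2.280 / 2.520 = 0.905.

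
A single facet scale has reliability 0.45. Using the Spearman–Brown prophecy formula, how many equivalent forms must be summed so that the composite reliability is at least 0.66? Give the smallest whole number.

k ≥ ρ*(1−ρ₁)/(ρ₁(1−ρ*)) = 0.66·0.55 / (0.45·0.34) = 2.373.
Smallest integer k = 3.

3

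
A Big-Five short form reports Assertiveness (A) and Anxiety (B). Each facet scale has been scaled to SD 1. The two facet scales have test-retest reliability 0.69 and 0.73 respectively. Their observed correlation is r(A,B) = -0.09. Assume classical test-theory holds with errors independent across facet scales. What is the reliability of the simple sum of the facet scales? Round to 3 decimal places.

0.681

Var(A+B) = 2 + 2·[(-0.09)] = 2 − 0.18 = 1.82.
With uncorrelated errors the cross-covariances are all true-score covariance, so they carry over unchanged; only the diagonal terms shrink to ρᵢσᵢ².
True-score variance = [0.69 + 0.73] − 0.18 = 1.42 − 0.18 = 1.24.
Reliability = 1.24 / 1.82 = 0.681.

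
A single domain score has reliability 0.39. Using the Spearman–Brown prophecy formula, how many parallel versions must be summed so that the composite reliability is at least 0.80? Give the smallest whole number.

7

k ≥ ρ*(1−ρ₁)/(ρ₁(1−ρ*)) = 0.80·0.61 / (0.39·0.20) = 6.256.
Smallest integer k = 7.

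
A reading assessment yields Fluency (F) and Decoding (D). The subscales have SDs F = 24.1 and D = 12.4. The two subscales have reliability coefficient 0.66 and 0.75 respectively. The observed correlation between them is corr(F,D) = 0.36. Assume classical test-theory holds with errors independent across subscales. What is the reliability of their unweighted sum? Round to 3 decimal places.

Var(F+D) = 24.1² + 12.4² + 2·[24.1·12.4·0.36] = 734.57 + 215.165 = 949.735.
Because errors are independent across components, Cov(Tᵢ,Tⱼ) = Cov(Xᵢ,Xⱼ); the off-diagonal part of the true-score variance is the same as above.
True-score variance = [24.1²·0.66 + 12.4²·0.75] + 215.165 = 498.655 + 215.165 = 713.819.
Reliability = 713.819 / 949.735 = 0.752.

0.752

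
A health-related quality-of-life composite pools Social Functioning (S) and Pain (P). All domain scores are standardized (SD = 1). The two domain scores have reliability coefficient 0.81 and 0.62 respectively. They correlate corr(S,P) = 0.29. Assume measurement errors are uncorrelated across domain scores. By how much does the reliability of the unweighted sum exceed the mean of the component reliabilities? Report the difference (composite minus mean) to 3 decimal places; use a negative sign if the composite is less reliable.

0.064

Var(sum) = 2 + 0.58 = 2.58; true-score variance = 1.43 + 0.58 = 2.01; composite reliability = 0.7791.
Mean component reliability = 0.7150.
Difference = 0.7791 − 0.7150 = 0.064.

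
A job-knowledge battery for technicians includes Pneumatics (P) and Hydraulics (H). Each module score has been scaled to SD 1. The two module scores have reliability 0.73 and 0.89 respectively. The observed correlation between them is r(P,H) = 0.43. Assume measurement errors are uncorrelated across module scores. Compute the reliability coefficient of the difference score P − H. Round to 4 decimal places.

Var(P−H) = 1 + 1 − 2·0.43 = 2 − 0.86 = 1.14.
With uncorrelated errors the cross-covariances are all true-score covariance, so they carry over unchanged; only the diagonal terms shrink to ρᵢσᵢ².
True-score variance = [0.73 + 0.89] − 0.86 = 1.62 − 0.86 = 0.76.
Reliability = 0.76 / 1.14 = 0.6667.

0.6667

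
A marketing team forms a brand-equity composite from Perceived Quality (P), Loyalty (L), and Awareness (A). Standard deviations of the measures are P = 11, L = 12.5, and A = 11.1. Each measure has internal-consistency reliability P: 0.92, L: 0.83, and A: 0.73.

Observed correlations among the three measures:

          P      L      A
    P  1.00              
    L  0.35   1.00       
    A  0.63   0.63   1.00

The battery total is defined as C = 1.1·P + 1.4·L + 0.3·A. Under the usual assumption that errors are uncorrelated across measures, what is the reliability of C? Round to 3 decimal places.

0.909

Var(C) = 1.1²·11² + 1.4²·12.5² + 0.3²·11.1² + 2·[1.54·11·12.5·0.35 + 0.33·11·11.1·0.63 + 0.42·12.5·11.1·0.63] = 463.749 + 272.421 = 736.17.
With uncorrelated errors the cross-covariances are all true-score covariance, so they carry over unchanged; only the diagonal terms shrink to ρᵢσᵢ².
True-score variance = [1.1²·11²·0.92 + 1.4²·12.5²·0.83 + 0.3²·11.1²·0.73] + 272.421 = 396.98 + 272.421 = 669.4.
Reliability = 669.4 / 736.17 = 0.909.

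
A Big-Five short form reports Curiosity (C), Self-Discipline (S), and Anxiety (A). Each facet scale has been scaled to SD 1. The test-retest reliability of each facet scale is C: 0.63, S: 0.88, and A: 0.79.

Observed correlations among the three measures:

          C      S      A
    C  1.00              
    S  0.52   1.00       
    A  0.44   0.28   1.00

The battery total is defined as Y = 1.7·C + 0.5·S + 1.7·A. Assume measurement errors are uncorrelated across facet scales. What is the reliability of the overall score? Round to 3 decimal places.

0.828

Var(Y) = 1.7² + 0.5² + 1.7² + 2·[0.85·0.52 + 2.89·0.44 + 0.85·0.28] = 6.03 + 3.9032 = 9.9332.
Under uncorrelated errors the observed covariances equal the true-score covariances, so only the own-variance terms attenuate.
True-score variance = [1.7²·0.63 + 0.5²·0.88 + 1.7²·0.79] + 3.9032 = 4.3238 + 3.9032 = 8.227.
Reliability = 8.227 / 9.9332 = 0.828.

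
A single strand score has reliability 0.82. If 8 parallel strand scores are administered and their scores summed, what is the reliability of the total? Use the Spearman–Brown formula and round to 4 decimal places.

0.9733

ρ_k = kρ / (1 + (k−1)ρ) = 8·0.82 / (1 + 7·0.82) = 6.560 / 6.740 = 0.9733.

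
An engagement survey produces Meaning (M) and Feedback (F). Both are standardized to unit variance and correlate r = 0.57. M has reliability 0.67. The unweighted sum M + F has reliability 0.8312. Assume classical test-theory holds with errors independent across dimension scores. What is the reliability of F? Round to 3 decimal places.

0.800

Var(M+F) = 2 + 2·0.57 = 3.140.
True-score variance = ρ_M + ρ_F + 2·0.57, so 0.8312 = (0.67 + ρ_F + 1.14) / 3.140.
ρ_F = 0.8312·3.140 − 0.67 − 1.14 = 0.800.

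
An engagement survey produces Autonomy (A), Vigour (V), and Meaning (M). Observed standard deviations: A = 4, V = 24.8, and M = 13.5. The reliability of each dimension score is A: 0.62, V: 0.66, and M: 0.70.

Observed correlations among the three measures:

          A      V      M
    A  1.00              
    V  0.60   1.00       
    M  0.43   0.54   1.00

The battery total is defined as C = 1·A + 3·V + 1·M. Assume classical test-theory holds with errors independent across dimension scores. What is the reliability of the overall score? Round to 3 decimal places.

0.731

Var(C) = 4² + 3²·24.8² + 13.5² + 2·[3·4·24.8·0.60 + 4·13.5·0.43 + 3·24.8·13.5·0.54] = 5733.61 + 1488.31 = 7221.92.
With uncorrelated errors the cross-covariances are all true-score covariance, so they carry over unchanged; only the diagonal terms shrink to ρᵢσᵢ².
True-score variance = [4²·0.62 + 3²·24.8²·0.66 + 13.5²·0.70] + 1488.31 = 3790.83 + 1488.31 = 5279.14.
Reliability = 5279.14 / 7221.92 = 0.731.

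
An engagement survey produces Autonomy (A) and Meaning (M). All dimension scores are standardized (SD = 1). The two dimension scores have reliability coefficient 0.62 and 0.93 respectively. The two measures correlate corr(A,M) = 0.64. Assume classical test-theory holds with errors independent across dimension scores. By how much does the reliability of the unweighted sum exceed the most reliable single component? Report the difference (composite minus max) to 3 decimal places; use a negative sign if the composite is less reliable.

Var(sum) = 2 + 1.28 = 3.28; true-score variance = 1.55 + 1.28 = 2.83; composite reliability = 0.8628.
Max component reliability = 0.9300.
Difference = 0.8628 − 0.9300 = -0.067.

-0.067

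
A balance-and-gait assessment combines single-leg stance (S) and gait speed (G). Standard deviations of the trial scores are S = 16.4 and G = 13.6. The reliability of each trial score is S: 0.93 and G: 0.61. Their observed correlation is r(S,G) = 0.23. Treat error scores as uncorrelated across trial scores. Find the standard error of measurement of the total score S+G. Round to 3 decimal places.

9.537

Var(total) = 453.92 + 102.598 = 556.518.
True-score variance = 362.958 + 102.598 = 465.557, so reliability = 0.8366.
Error variance = 556.518 − 465.557 = 90.9616; SEM = √90.9616 = 9.537.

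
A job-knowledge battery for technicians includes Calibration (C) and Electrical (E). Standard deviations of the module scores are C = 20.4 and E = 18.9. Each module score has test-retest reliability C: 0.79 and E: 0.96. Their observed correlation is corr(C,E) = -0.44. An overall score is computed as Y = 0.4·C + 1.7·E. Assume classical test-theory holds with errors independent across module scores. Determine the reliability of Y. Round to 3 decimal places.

Var(Y) = 0.4²·20.4² + 1.7²·18.9² + 2·[0.68·20.4·18.9·(-0.44)] = 1098.92 − 230.719 = 868.203.
Under uncorrelated errors the observed covariances equal the true-score covariances, so only the own-variance terms attenuate.
True-score variance = [0.4²·20.4²·0.79 + 1.7²·18.9²·0.96] − 230.719 = 1043.65 − 230.719 = 812.927.
Reliability = 812.927 / 868.203 = 0.936.

0.936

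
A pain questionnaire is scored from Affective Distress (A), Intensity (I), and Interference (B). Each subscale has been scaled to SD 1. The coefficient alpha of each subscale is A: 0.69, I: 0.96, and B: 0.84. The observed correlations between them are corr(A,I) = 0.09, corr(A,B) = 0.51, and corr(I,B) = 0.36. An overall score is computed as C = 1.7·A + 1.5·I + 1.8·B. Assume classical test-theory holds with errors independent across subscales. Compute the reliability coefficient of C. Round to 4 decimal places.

Var(C) = 1.7² + 1.5² + 1.8² + 2·[2.55·0.09 + 3.06·0.51 + 2.7·0.36] = 8.38 + 5.5242 = 13.9042.
With uncorrelated errors the cross-covariances are all true-score covariance, so they carry over unchanged; only the diagonal terms shrink to ρᵢσᵢ².
True-score variance = [1.7²·0.69 + 1.5²·0.96 + 1.8²·0.84] + 5.5242 = 6.8757 + 5.5242 = 12.3999.
Reliability = 12.3999 / 13.9042 = 0.8918.

0.8918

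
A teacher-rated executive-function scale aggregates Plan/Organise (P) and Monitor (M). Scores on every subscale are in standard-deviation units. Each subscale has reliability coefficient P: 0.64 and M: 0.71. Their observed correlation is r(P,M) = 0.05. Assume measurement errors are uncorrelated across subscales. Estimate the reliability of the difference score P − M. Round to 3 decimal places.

Var(P−M) = 1 + 1 − 2·0.05 = 2 − 0.1 = 1.9.
Because errors are independent across components, Cov(Tᵢ,Tⱼ) = Cov(Xᵢ,Xⱼ); the off-diagonal part of the true-score variance is the same as above.
True-score variance = [0.64 + 0.71] − 0.1 = 1.35 − 0.1 = 1.25.
Reliability = 1.25 / 1.9 = 0.658.

0.658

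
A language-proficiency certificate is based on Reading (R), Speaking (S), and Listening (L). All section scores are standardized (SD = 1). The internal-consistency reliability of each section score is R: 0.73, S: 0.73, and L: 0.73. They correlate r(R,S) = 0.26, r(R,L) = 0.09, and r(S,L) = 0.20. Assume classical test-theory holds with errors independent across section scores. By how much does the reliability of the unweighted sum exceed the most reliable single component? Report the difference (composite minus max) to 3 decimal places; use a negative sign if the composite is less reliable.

Var(sum) = 3 + 1.1 = 4.1; true-score variance = 2.19 + 1.1 = 3.29; composite reliability = 0.8024.
Max component reliability = 0.7300.
Difference = 0.8024 − 0.7300 = 0.072.

0.072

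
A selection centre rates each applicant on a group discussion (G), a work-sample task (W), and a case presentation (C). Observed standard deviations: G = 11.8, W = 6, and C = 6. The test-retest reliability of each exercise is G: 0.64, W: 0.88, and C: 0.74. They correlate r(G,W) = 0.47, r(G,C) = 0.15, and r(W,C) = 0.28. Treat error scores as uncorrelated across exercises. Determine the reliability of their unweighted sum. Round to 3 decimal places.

Var(G+W+C) = 11.8² + 6² + 6² + 2·[11.8·6·0.47 + 11.8·6·0.15 + 6·6·0.28] = 211.24 + 107.952 = 319.192.
Under uncorrelated errors the observed covariances equal the true-score covariances, so only the own-variance terms attenuate.
True-score variance = [11.8²·0.64 + 6²·0.88 + 6²·0.74] + 107.952 = 147.434 + 107.952 = 255.386.
Reliability = 255.386 / 319.192 = 0.800.

0.800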